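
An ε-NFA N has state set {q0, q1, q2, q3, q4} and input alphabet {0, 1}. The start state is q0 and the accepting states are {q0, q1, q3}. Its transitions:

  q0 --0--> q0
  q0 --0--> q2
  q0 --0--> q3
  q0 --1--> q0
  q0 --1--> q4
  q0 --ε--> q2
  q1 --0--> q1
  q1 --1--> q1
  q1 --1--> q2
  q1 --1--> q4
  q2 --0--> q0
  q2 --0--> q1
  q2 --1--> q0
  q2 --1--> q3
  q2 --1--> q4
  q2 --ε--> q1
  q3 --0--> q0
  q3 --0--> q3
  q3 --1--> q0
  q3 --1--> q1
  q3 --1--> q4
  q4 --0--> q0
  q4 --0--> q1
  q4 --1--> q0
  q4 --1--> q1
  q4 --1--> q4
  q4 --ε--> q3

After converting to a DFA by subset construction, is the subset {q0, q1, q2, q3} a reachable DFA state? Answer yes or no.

yes

Start state of the DFA: {q0, q1, q2} (ε-closure of the NFA start).
{q0, q1, q2} --0--> {q0, q1, q2, q3}  [new]
{q0, q1, q2} --1--> {q0, q1, q2, q3, q4}  [new]
{q0, q1, q2, q3} --0--> {q0, q1, q2, q3}  [seen]
{q0, q1, q2, q3} --1--> {q0, q1, q2, q3, q4}  [seen]
{q0, q1, q2, q3, q4} --0--> {q0, q1, q2, q3}  [seen]
{q0, q1, q2, q3, q4} --1--> {q0, q1, q2, q3, q4}  [seen]
Reachable DFA states: {q0, q1, q2}, {q0, q1, q2, q3}, {q0, q1, q2, q3, q4}.
{q0, q1, q2, q3} is among them.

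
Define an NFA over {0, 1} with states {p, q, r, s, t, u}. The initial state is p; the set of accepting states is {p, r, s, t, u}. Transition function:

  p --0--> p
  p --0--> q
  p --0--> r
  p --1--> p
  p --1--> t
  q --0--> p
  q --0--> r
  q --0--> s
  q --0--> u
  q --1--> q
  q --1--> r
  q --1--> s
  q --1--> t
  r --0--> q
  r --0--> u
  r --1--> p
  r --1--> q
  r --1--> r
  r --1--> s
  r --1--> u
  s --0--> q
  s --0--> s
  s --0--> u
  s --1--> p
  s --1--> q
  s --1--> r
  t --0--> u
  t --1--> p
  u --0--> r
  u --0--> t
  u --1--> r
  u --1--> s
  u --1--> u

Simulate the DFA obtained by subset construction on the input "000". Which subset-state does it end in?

Start: {p}.
δ(p,0) = {p, q, r}.
Union: {p, q, r}.
After 0: {p, q, r}.
δ(p,0) = {p, q, r}; δ(q,0) = {p, r, s, u}; δ(r,0) = {q, u}.
Union: {p, q, r, s, u}.
After 0: {p, q, r, s, u}.
δ(p,0) = {p, q, r}; δ(q,0) = {p, r, s, u}; δ(r,0) = {q, u}; δ(s,0) = {q, s, u}; δ(u,0) = {r, t}.
Union: {p, q, r, s, t, u}.
After 0: {p, q, r, s, t, u}.

{p, q, r, s, t, u}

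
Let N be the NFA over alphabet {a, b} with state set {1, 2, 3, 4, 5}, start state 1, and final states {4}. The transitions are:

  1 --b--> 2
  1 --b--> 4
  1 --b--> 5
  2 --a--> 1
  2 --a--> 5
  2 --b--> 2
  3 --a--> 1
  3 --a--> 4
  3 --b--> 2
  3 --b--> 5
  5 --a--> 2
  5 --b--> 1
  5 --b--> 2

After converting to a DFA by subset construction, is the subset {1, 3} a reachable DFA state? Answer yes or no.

Start state of the DFA: {1}.
{1} --a--> ∅  [new]
{1} --b--> {2, 4, 5}  [new]
∅ --a--> ∅  [seen]
∅ --b--> ∅  [seen]
{2, 4, 5} --a--> {1, 2, 5}  [new]
{2, 4, 5} --b--> {1, 2}  [new]
{1, 2, 5} --a--> {1, 2, 5}  [seen]
{1, 2, 5} --b--> {1, 2, 4, 5}  [new]
{1, 2} --a--> {1, 5}  [new]
{1, 2} --b--> {2, 4, 5}  [seen]
{1, 2, 4, 5} --a--> {1, 2, 5}  [seen]
{1, 2, 4, 5} --b--> {1, 2, 4, 5}  [seen]
{1, 5} --a--> {2}  [new]
{1, 5} --b--> {1, 2, 4, 5}  [seen]
{2} --a--> {1, 5}  [seen]
{2} --b--> {2}  [seen]
Reachable DFA states: {1}, ∅, {2, 4, 5}, {1, 2, 5}, {1, 2}, {1, 2, 4, 5}, {1, 5}, {2}.
{1, 3} is not among them.

no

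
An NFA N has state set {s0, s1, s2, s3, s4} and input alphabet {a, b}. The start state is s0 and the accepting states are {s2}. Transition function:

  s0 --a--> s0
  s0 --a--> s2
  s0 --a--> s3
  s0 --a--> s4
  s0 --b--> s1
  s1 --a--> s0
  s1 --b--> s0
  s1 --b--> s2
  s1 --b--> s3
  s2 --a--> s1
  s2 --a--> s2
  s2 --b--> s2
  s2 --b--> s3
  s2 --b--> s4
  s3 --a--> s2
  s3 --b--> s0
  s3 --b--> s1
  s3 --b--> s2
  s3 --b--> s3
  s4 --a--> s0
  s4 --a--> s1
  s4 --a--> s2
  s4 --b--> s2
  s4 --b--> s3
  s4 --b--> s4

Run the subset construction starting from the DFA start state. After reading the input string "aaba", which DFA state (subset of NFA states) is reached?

{s0, s1, s2, s3, s4}

Start: {s0}.
δ(s0,a) = {s0, s2, s3, s4}.
Union: {s0, s2, s3, s4}.
After a: {s0, s2, s3, s4}.
δ(s0,a) = {s0, s2, s3, s4}; δ(s2,a) = {s1, s2}; δ(s3,a) = {s2}; δ(s4,a) = {s0, s1, s2}.
Union: {s0, s1, s2, s3, s4}.
After a: {s0, s1, s2, s3, s4}.
δ(s0,b) = {s1}; δ(s1,b) = {s0, s2, s3}; δ(s2,b) = {s2, s3, s4}; δ(s3,b) = {s0, s1, s2, s3}; δ(s4,b) = {s2, s3, s4}.
Union: {s0, s1, s2, s3, s4}.
After b: {s0, s1, s2, s3, s4}.
δ(s0,a) = {s0, s2, s3, s4}; δ(s1,a) = {s0}; δ(s2,a) = {s1, s2}; δ(s3,a) = {s2}; δ(s4,a) = {s0, s1, s2}.
Union: {s0, s1, s2, s3, s4}.
After a: {s0, s1, s2, s3, s4}.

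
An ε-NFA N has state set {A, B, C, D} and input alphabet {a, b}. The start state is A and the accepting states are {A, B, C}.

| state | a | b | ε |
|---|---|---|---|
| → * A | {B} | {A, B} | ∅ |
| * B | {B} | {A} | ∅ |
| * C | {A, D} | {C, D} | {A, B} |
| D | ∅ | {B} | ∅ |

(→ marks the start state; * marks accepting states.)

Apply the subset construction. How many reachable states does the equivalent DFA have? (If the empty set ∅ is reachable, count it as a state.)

3

Start state of the DFA: {A} (ε-closure of the NFA start).
{A} --a--> {B}  [new]
{A} --b--> {A, B}  [new]
{B} --a--> {B}  [seen]
{B} --b--> {A}  [seen]
{A, B} --a--> {B}  [seen]
{A, B} --b--> {A, B}  [seen]
Reachable DFA states: {A}, {B}, {A, B}.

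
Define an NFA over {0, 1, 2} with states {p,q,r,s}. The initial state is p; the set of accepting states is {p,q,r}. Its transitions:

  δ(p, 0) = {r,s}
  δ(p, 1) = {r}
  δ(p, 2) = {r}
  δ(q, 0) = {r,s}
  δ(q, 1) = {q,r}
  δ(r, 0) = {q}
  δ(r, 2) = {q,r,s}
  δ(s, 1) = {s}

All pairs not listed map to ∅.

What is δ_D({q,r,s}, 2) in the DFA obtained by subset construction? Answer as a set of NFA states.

δ(q,2) = ∅; δ(r,2) = {q,r,s}; δ(s,2) = ∅.
Union: {q,r,s}.

{q,r,s}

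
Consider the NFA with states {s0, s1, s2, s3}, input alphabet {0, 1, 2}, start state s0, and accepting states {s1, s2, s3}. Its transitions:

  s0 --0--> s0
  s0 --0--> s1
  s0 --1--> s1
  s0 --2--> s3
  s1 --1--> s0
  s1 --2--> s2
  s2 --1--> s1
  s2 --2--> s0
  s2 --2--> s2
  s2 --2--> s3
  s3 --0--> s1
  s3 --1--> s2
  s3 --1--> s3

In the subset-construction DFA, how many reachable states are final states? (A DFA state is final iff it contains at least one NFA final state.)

Start state of the DFA: {s0}.
{s0} --0--> {s0, s1}  [new]
{s0} --1--> {s1}  [new]
{s0} --2--> {s3}  [new]
{s0, s1} --0--> {s0, s1}  [seen]
{s0, s1} --1--> {s0, s1}  [seen]
{s0, s1} --2--> {s2, s3}  [new]
{s1} --0--> ∅  [new]
{s1} --1--> {s0}  [seen]
{s1} --2--> {s2}  [new]
{s3} --0--> {s1}  [seen]
{s3} --1--> {s2, s3}  [seen]
{s3} --2--> ∅  [seen]
{s2, s3} --0--> {s1}  [seen]
{s2, s3} --1--> {s1, s2, s3}  [new]
{s2, s3} --2--> {s0, s2, s3}  [new]
∅ --0--> ∅  [seen]
∅ --1--> ∅  [seen]
∅ --2--> ∅  [seen]
{s2} --0--> ∅  [seen]
{s2} --1--> {s1}  [seen]
{s2} --2--> {s0, s2, s3}  [seen]
{s1, s2, s3} --0--> {s1}  [seen]
{s1, s2, s3} --1--> {s0, s1, s2, s3}  [new]
{s1, s2, s3} --2--> {s0, s2, s3}  [seen]
{s0, s2, s3} --0--> {s0, s1}  [seen]
{s0, s2, s3} --1--> {s1, s2, s3}  [seen]
{s0, s2, s3} --2--> {s0, s2, s3}  [seen]
{s0, s1, s2, s3} --0--> {s0, s1}  [seen]
{s0, s1, s2, s3} --1--> {s0, s1, s2, s3}  [seen]
{s0, s1, s2, s3} --2--> {s0, s2, s3}  [seen]
Reachable DFA states: {s0}, {s0, s1}, {s1}, {s3}, {s2, s3}, ∅, {s2}, {s1, s2, s3}, {s0, s2, s3}, {s0, s1, s2, s3}.
Accepting DFA states (contain an NFA accepting state): {s0, s1}, {s1}, {s3}, {s2, s3}, {s2}, {s1, s2, s3}, {s0, s2, s3}, {s0, s1, s2, s3}.

8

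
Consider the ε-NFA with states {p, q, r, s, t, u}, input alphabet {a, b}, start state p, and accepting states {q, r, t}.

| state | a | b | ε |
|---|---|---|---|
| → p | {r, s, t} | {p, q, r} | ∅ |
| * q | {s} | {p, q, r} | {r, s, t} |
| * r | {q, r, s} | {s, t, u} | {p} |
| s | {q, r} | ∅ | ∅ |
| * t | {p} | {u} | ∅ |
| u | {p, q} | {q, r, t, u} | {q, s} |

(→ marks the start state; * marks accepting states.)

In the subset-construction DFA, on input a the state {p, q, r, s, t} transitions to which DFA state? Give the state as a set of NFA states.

{p, q, r, s, t}

δ(p,a) = {r, s, t}; δ(q,a) = {s}; δ(r,a) = {q, r, s}; δ(s,a) = {q, r}; δ(t,a) = {p}.
Union: {p, q, r, s, t}.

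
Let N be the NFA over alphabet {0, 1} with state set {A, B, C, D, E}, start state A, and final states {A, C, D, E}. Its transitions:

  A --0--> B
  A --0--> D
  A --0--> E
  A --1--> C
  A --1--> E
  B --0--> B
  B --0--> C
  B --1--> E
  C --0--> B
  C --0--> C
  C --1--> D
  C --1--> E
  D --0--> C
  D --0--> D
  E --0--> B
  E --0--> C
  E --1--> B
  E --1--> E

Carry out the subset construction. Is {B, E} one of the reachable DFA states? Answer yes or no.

Start state of the DFA: {A}.
{A} --0--> {B, D, E}  [new]
{A} --1--> {C, E}  [new]
{B, D, E} --0--> {B, C, D}  [new]
{B, D, E} --1--> {B, E}  [new]
{C, E} --0--> {B, C}  [new]
{C, E} --1--> {B, D, E}  [seen]
{B, C, D} --0--> {B, C, D}  [seen]
{B, C, D} --1--> {D, E}  [new]
{B, E} --0--> {B, C}  [seen]
{B, E} --1--> {B, E}  [seen]
{B, C} --0--> {B, C}  [seen]
{B, C} --1--> {D, E}  [seen]
{D, E} --0--> {B, C, D}  [seen]
{D, E} --1--> {B, E}  [seen]
Reachable DFA states: {A}, {B, D, E}, {C, E}, {B, C, D}, {B, E}, {B, C}, {D, E}.
{B, E} is among them.

yes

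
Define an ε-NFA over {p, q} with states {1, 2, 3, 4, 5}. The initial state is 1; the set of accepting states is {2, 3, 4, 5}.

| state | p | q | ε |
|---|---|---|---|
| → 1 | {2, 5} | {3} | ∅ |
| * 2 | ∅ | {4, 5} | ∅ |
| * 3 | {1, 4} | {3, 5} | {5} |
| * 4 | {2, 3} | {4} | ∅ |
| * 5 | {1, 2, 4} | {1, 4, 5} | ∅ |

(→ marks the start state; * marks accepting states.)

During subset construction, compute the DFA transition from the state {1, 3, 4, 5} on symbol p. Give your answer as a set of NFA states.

{1, 2, 3, 4, 5}

δ(1,p) = {2, 5}; δ(3,p) = {1, 4}; δ(4,p) = {2, 3}; δ(5,p) = {1, 2, 4}.
Union: {1, 2, 3, 4, 5}.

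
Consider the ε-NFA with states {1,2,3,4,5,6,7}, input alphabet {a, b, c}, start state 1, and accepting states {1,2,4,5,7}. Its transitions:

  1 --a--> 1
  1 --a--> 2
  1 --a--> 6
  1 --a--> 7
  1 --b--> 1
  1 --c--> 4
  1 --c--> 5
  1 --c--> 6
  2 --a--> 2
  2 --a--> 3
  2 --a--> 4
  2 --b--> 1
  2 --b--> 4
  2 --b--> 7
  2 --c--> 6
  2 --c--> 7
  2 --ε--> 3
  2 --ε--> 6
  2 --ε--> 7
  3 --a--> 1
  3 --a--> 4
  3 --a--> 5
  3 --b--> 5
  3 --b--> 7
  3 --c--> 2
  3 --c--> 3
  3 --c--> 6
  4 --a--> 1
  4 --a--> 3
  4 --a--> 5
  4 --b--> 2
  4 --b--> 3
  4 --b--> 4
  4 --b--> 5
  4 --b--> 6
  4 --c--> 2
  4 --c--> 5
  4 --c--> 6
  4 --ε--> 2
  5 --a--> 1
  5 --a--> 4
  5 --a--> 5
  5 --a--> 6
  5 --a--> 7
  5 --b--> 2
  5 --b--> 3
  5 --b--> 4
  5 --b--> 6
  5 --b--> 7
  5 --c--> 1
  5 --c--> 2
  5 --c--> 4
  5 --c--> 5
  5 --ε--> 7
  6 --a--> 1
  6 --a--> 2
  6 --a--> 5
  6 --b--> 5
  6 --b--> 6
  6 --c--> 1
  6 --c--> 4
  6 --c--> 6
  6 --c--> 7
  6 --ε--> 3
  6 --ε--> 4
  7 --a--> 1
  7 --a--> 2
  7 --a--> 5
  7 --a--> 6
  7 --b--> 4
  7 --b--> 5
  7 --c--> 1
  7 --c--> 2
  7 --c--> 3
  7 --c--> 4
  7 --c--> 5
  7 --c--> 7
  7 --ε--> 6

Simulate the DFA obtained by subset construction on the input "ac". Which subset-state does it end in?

{1,2,3,4,5,6,7}

Start: {1}.
δ(1,a) = {1,2,6,7}.
Union: {1,2,6,7}.
ε-closure gives {1,2,3,4,6,7}.
After a: {1,2,3,4,6,7}.
δ(1,c) = {4,5,6}; δ(2,c) = {6,7}; δ(3,c) = {2,3,6}; δ(4,c) = {2,5,6}; δ(6,c) = {1,4,6,7}; δ(7,c) = {1,2,3,4,5,7}.
Union: {1,2,3,4,5,6,7}.
After c: {1,2,3,4,5,6,7}.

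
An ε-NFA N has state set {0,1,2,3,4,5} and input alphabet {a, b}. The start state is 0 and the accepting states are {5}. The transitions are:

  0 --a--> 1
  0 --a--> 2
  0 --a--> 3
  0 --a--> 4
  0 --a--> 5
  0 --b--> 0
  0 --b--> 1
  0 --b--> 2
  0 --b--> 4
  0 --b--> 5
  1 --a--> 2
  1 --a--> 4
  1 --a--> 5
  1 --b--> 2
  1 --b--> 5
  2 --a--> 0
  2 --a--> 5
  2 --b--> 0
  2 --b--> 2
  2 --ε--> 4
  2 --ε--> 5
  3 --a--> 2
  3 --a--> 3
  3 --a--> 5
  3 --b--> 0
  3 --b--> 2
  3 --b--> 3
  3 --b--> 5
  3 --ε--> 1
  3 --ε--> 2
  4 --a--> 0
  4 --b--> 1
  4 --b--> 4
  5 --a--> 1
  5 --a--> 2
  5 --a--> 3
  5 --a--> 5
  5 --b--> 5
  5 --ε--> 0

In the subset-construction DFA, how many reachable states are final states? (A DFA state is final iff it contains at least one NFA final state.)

Start state of the DFA: {0} (ε-closure of the NFA start).
{0} --a--> {0,1,2,3,4,5}  [new]
{0} --b--> {0,1,2,4,5}  [new]
{0,1,2,3,4,5} --a--> {0,1,2,3,4,5}  [seen]
{0,1,2,3,4,5} --b--> {0,1,2,3,4,5}  [seen]
{0,1,2,4,5} --a--> {0,1,2,3,4,5}  [seen]
{0,1,2,4,5} --b--> {0,1,2,4,5}  [seen]
Reachable DFA states: {0}, {0,1,2,3,4,5}, {0,1,2,4,5}.
Accepting DFA states (contain an NFA accepting state): {0,1,2,3,4,5}, {0,1,2,4,5}.

2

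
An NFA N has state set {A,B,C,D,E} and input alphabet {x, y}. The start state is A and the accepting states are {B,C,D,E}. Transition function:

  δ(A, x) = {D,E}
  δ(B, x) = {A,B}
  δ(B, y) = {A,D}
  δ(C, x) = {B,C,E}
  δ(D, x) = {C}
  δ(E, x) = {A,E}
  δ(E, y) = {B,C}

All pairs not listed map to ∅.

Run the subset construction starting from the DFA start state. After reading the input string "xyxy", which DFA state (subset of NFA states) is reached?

{A,B,C,D}

Start: {A}.
δ(A,x) = {D,E}.
Union: {D,E}.
After x: {D,E}.
δ(D,y) = ∅; δ(E,y) = {B,C}.
Union: {B,C}.
After y: {B,C}.
δ(B,x) = {A,B}; δ(C,x) = {B,C,E}.
Union: {A,B,C,E}.
After x: {A,B,C,E}.
δ(A,y) = ∅; δ(B,y) = {A,D}; δ(C,y) = ∅; δ(E,y) = {B,C}.
Union: {A,B,C,D}.
After y: {A,B,C,D}.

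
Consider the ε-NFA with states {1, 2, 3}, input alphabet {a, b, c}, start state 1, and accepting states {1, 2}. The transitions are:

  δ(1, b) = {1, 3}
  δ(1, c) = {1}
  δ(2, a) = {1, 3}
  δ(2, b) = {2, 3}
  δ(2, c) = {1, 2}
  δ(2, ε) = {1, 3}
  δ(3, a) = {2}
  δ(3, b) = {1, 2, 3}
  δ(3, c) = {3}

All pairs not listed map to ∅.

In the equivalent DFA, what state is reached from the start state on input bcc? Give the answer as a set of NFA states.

{1, 3}

Start: {1}.
δ(1,b) = {1, 3}.
Union: {1, 3}.
After b: {1, 3}.
δ(1,c) = {1}; δ(3,c) = {3}.
Union: {1, 3}.
After c: {1, 3}.
δ(1,c) = {1}; δ(3,c) = {3}.
Union: {1, 3}.
After c: {1, 3}.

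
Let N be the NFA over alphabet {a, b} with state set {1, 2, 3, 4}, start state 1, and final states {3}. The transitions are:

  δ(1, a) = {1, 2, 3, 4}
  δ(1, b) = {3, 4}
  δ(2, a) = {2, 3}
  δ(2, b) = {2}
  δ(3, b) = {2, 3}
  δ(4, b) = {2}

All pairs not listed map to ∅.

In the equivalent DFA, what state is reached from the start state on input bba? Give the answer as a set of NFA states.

Start: {1}.
δ(1,b) = {3, 4}.
Union: {3, 4}.
After b: {3, 4}.
δ(3,b) = {2, 3}; δ(4,b) = {2}.
Union: {2, 3}.
After b: {2, 3}.
δ(2,a) = {2, 3}; δ(3,a) = ∅.
Union: {2, 3}.
After a: {2, 3}.

{2, 3}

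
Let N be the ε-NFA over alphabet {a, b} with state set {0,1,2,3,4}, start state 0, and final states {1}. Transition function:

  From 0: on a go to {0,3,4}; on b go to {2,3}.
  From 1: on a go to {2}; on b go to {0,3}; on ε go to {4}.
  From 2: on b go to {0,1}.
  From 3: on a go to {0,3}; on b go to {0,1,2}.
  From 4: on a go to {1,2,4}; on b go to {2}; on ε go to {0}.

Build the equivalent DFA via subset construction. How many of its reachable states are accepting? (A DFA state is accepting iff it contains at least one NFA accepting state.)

2

Start state of the DFA: {0} (ε-closure of the NFA start).
{0} --a--> {0,3,4}  [new]
{0} --b--> {2,3}  [new]
{0,3,4} --a--> {0,1,2,3,4}  [new]
{0,3,4} --b--> {0,1,2,3,4}  [seen]
{2,3} --a--> {0,3}  [new]
{2,3} --b--> {0,1,2,4}  [new]
{0,1,2,3,4} --a--> {0,1,2,3,4}  [seen]
{0,1,2,3,4} --b--> {0,1,2,3,4}  [seen]
{0,3} --a--> {0,3,4}  [seen]
{0,3} --b--> {0,1,2,3,4}  [seen]
{0,1,2,4} --a--> {0,1,2,3,4}  [seen]
{0,1,2,4} --b--> {0,1,2,3,4}  [seen]
Reachable DFA states: {0}, {0,3,4}, {2,3}, {0,1,2,3,4}, {0,3}, {0,1,2,4}.
Accepting DFA states (contain an NFA accepting state): {0,1,2,3,4}, {0,1,2,4}.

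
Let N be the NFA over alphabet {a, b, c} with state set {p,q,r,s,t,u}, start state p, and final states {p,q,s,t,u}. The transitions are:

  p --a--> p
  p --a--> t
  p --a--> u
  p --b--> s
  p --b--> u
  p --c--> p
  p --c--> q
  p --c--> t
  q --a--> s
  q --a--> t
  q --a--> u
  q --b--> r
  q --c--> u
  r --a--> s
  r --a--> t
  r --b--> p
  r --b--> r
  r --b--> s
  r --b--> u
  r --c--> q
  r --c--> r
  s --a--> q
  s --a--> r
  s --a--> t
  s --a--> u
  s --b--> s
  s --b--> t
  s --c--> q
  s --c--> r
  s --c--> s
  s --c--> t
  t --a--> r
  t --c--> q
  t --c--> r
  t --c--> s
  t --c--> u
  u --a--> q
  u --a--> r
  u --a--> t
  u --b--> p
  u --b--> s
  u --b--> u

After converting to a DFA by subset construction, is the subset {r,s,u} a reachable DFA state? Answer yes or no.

yes

Start state of the DFA: {p}.
{p} --a--> {p,t,u}  [new]
{p} --b--> {s,u}  [new]
{p} --c--> {p,q,t}  [new]
{p,t,u} --a--> {p,q,r,t,u}  [new]
{p,t,u} --b--> {p,s,u}  [new]
{p,t,u} --c--> {p,q,r,s,t,u}  [new]
{s,u} --a--> {q,r,t,u}  [new]
{s,u} --b--> {p,s,t,u}  [new]
{s,u} --c--> {q,r,s,t}  [new]
{p,q,t} --a--> {p,r,s,t,u}  [new]
{p,q,t} --b--> {r,s,u}  [new]
{p,q,t} --c--> {p,q,r,s,t,u}  [seen]
{p,q,r,t,u} --a--> {p,q,r,s,t,u}  [seen]
{p,q,r,t,u} --b--> {p,r,s,u}  [new]
{p,q,r,t,u} --c--> {p,q,r,s,t,u}  [seen]
{p,s,u} --a--> {p,q,r,t,u}  [seen]
{p,s,u} --b--> {p,s,t,u}  [seen]
{p,s,u} --c--> {p,q,r,s,t}  [new]
{p,q,r,s,t,u} --a--> {p,q,r,s,t,u}  [seen]
{p,q,r,s,t,u} --b--> {p,r,s,t,u}  [seen]
{p,q,r,s,t,u} --c--> {p,q,r,s,t,u}  [seen]
{q,r,t,u} --a--> {q,r,s,t,u}  [new]
{q,r,t,u} --b--> {p,r,s,u}  [seen]
{q,r,t,u} --c--> {q,r,s,u}  [new]
{p,s,t,u} --a--> {p,q,r,t,u}  [seen]
{p,s,t,u} --b--> {p,s,t,u}  [seen]
{p,s,t,u} --c--> {p,q,r,s,t,u}  [seen]
{q,r,s,t} --a--> {q,r,s,t,u}  [seen]
{q,r,s,t} --b--> {p,r,s,t,u}  [seen]
{q,r,s,t} --c--> {q,r,s,t,u}  [seen]
{p,r,s,t,u} --a--> {p,q,r,s,t,u}  [seen]
{p,r,s,t,u} --b--> {p,r,s,t,u}  [seen]
{p,r,s,t,u} --c--> {p,q,r,s,t,u}  [seen]
{r,s,u} --a--> {q,r,s,t,u}  [seen]
{r,s,u} --b--> {p,r,s,t,u}  [seen]
{r,s,u} --c--> {q,r,s,t}  [seen]
{p,r,s,u} --a--> {p,q,r,s,t,u}  [seen]
{p,r,s,u} --b--> {p,r,s,t,u}  [seen]
{p,r,s,u} --c--> {p,q,r,s,t}  [seen]
{p,q,r,s,t} --a--> {p,q,r,s,t,u}  [seen]
{p,q,r,s,t} --b--> {p,r,s,t,u}  [seen]
{p,q,r,s,t} --c--> {p,q,r,s,t,u}  [seen]
{q,r,s,t,u} --a--> {q,r,s,t,u}  [seen]
{q,r,s,t,u} --b--> {p,r,s,t,u}  [seen]
{q,r,s,t,u} --c--> {q,r,s,t,u}  [seen]
{q,r,s,u} --a--> {q,r,s,t,u}  [seen]
{q,r,s,u} --b--> {p,r,s,t,u}  [seen]
{q,r,s,u} --c--> {q,r,s,t,u}  [seen]
Reachable DFA states: {p}, {p,t,u}, {s,u}, {p,q,t}, {p,q,r,t,u}, {p,s,u}, {p,q,r,s,t,u}, {q,r,t,u}, {p,s,t,u}, {q,r,s,t}, {p,r,s,t,u}, {r,s,u}, {p,r,s,u}, {p,q,r,s,t}, {q,r,s,t,u}, {q,r,s,u}.
{r,s,u} is among them.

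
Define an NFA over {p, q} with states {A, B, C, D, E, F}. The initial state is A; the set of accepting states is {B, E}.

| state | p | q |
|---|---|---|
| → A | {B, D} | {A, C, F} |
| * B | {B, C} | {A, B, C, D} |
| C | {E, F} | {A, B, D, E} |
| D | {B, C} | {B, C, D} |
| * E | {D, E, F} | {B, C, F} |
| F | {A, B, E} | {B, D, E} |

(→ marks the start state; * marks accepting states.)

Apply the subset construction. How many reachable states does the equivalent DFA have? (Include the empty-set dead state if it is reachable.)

Start state of the DFA: {A}.
{A} --p--> {B, D}  [new]
{A} --q--> {A, C, F}  [new]
{B, D} --p--> {B, C}  [new]
{B, D} --q--> {A, B, C, D}  [new]
{A, C, F} --p--> {A, B, D, E, F}  [new]
{A, C, F} --q--> {A, B, C, D, E, F}  [new]
{B, C} --p--> {B, C, E, F}  [new]
{B, C} --q--> {A, B, C, D, E}  [new]
{A, B, C, D} --p--> {B, C, D, E, F}  [new]
{A, B, C, D} --q--> {A, B, C, D, E, F}  [seen]
{A, B, D, E, F} --p--> {A, B, C, D, E, F}  [seen]
{A, B, D, E, F} --q--> {A, B, C, D, E, F}  [seen]
{A, B, C, D, E, F} --p--> {A, B, C, D, E, F}  [seen]
{A, B, C, D, E, F} --q--> {A, B, C, D, E, F}  [seen]
{B, C, E, F} --p--> {A, B, C, D, E, F}  [seen]
{B, C, E, F} --q--> {A, B, C, D, E, F}  [seen]
{A, B, C, D, E} --p--> {B, C, D, E, F}  [seen]
{A, B, C, D, E} --q--> {A, B, C, D, E, F}  [seen]
{B, C, D, E, F} --p--> {A, B, C, D, E, F}  [seen]
{B, C, D, E, F} --q--> {A, B, C, D, E, F}  [seen]
Reachable DFA states: {A}, {B, D}, {A, C, F}, {B, C}, {A, B, C, D}, {A, B, D, E, F}, {A, B, C, D, E, F}, {B, C, E, F}, {A, B, C, D, E}, {B, C, D, E, F}.

10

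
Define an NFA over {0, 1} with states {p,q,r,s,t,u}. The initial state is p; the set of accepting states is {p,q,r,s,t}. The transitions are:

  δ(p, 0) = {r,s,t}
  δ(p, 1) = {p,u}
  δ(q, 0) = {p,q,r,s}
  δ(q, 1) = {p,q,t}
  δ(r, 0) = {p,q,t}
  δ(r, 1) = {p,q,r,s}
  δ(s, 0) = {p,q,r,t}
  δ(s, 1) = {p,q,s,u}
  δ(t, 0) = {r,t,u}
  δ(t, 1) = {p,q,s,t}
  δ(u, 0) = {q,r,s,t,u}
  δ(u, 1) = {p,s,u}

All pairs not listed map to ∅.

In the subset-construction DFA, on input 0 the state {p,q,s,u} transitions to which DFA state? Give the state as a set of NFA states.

{p,q,r,s,t,u}

δ(p,0) = {r,s,t}; δ(q,0) = {p,q,r,s}; δ(s,0) = {p,q,r,t}; δ(u,0) = {q,r,s,t,u}.
Union: {p,q,r,s,t,u}.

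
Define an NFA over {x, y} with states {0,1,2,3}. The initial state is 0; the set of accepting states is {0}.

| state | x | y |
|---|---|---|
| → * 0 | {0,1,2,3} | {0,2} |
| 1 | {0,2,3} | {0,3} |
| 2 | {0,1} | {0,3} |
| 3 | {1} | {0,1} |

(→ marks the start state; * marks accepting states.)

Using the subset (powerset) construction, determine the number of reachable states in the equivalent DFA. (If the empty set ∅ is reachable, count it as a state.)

4

Start state of the DFA: {0}.
{0} --x--> {0,1,2,3}  [new]
{0} --y--> {0,2}  [new]
{0,1,2,3} --x--> {0,1,2,3}  [seen]
{0,1,2,3} --y--> {0,1,2,3}  [seen]
{0,2} --x--> {0,1,2,3}  [seen]
{0,2} --y--> {0,2,3}  [new]
{0,2,3} --x--> {0,1,2,3}  [seen]
{0,2,3} --y--> {0,1,2,3}  [seen]
Reachable DFA states: {0}, {0,1,2,3}, {0,2}, {0,2,3}.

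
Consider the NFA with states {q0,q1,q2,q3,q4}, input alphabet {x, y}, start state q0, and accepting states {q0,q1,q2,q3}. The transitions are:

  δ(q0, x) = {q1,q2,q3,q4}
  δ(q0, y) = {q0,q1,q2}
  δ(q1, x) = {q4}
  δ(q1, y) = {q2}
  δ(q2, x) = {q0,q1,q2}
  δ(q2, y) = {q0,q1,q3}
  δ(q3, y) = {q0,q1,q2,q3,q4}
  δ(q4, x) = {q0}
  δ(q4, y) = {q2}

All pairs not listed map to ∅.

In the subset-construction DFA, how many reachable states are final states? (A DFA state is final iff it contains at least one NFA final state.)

6

Start state of the DFA: {q0}.
{q0} --x--> {q1,q2,q3,q4}  [new]
{q0} --y--> {q0,q1,q2}  [new]
{q1,q2,q3,q4} --x--> {q0,q1,q2,q4}  [new]
{q1,q2,q3,q4} --y--> {q0,q1,q2,q3,q4}  [new]
{q0,q1,q2} --x--> {q0,q1,q2,q3,q4}  [seen]
{q0,q1,q2} --y--> {q0,q1,q2,q3}  [new]
{q0,q1,q2,q4} --x--> {q0,q1,q2,q3,q4}  [seen]
{q0,q1,q2,q4} --y--> {q0,q1,q2,q3}  [seen]
{q0,q1,q2,q3,q4} --x--> {q0,q1,q2,q3,q4}  [seen]
{q0,q1,q2,q3,q4} --y--> {q0,q1,q2,q3,q4}  [seen]
{q0,q1,q2,q3} --x--> {q0,q1,q2,q3,q4}  [seen]
{q0,q1,q2,q3} --y--> {q0,q1,q2,q3,q4}  [seen]
Reachable DFA states: {q0}, {q1,q2,q3,q4}, {q0,q1,q2}, {q0,q1,q2,q4}, {q0,q1,q2,q3,q4}, {q0,q1,q2,q3}.
Accepting DFA states (contain an NFA accepting state): {q0}, {q1,q2,q3,q4}, {q0,q1,q2}, {q0,q1,q2,q4}, {q0,q1,q2,q3,q4}, {q0,q1,q2,q3}.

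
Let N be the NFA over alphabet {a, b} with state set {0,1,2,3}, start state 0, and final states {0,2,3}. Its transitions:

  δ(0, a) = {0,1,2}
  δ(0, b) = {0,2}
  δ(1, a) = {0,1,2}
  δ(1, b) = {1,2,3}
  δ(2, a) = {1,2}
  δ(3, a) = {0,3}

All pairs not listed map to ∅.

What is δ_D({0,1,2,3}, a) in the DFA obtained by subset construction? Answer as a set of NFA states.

{0,1,2,3}

δ(0,a) = {0,1,2}; δ(1,a) = {0,1,2}; δ(2,a) = {1,2}; δ(3,a) = {0,3}.
Union: {0,1,2,3}.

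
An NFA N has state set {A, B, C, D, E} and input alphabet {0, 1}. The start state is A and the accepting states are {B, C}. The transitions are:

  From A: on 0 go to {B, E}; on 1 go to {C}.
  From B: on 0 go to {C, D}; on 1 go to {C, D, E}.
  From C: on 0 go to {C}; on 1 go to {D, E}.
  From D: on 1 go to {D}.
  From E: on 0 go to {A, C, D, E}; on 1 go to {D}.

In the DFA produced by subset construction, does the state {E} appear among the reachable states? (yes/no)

Start state of the DFA: {A}.
{A} --0--> {B, E}  [new]
{A} --1--> {C}  [new]
{B, E} --0--> {A, C, D, E}  [new]
{B, E} --1--> {C, D, E}  [new]
{C} --0--> {C}  [seen]
{C} --1--> {D, E}  [new]
{A, C, D, E} --0--> {A, B, C, D, E}  [new]
{A, C, D, E} --1--> {C, D, E}  [seen]
{C, D, E} --0--> {A, C, D, E}  [seen]
{C, D, E} --1--> {D, E}  [seen]
{D, E} --0--> {A, C, D, E}  [seen]
{D, E} --1--> {D}  [new]
{A, B, C, D, E} --0--> {A, B, C, D, E}  [seen]
{A, B, C, D, E} --1--> {C, D, E}  [seen]
{D} --0--> ∅  [new]
{D} --1--> {D}  [seen]
∅ --0--> ∅  [seen]
∅ --1--> ∅  [seen]
Reachable DFA states: {A}, {B, E}, {C}, {A, C, D, E}, {C, D, E}, {D, E}, {A, B, C, D, E}, {D}, ∅.
{E} is not among them.

no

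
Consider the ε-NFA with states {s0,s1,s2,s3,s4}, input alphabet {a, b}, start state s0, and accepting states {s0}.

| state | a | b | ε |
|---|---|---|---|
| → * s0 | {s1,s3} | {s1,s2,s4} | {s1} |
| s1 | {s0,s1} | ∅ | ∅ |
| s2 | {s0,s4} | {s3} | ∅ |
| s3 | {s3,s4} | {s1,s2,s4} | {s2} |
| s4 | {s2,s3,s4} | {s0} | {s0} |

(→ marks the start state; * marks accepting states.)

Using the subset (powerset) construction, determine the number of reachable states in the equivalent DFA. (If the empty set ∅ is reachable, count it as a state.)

Start state of the DFA: {s0,s1} (ε-closure of the NFA start).
{s0,s1} --a--> {s0,s1,s2,s3}  [new]
{s0,s1} --b--> {s0,s1,s2,s4}  [new]
{s0,s1,s2,s3} --a--> {s0,s1,s2,s3,s4}  [new]
{s0,s1,s2,s3} --b--> {s0,s1,s2,s3,s4}  [seen]
{s0,s1,s2,s4} --a--> {s0,s1,s2,s3,s4}  [seen]
{s0,s1,s2,s4} --b--> {s0,s1,s2,s3,s4}  [seen]
{s0,s1,s2,s3,s4} --a--> {s0,s1,s2,s3,s4}  [seen]
{s0,s1,s2,s3,s4} --b--> {s0,s1,s2,s3,s4}  [seen]
Reachable DFA states: {s0,s1}, {s0,s1,s2,s3}, {s0,s1,s2,s4}, {s0,s1,s2,s3,s4}.

4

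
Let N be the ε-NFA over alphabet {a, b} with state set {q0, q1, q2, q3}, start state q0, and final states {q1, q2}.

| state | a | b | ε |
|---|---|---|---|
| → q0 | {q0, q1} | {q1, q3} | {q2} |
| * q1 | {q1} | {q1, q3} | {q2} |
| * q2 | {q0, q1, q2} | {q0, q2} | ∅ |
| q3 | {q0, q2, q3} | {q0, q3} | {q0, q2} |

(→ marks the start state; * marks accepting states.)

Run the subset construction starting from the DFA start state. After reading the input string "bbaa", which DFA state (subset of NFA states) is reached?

{q0, q1, q2, q3}

Start: {q0, q2}.
δ(q0,b) = {q1, q3}; δ(q2,b) = {q0, q2}.
Union: {q0, q1, q2, q3}.
After b: {q0, q1, q2, q3}.
δ(q0,b) = {q1, q3}; δ(q1,b) = {q1, q3}; δ(q2,b) = {q0, q2}; δ(q3,b) = {q0, q3}.
Union: {q0, q1, q2, q3}.
After b: {q0, q1, q2, q3}.
δ(q0,a) = {q0, q1}; δ(q1,a) = {q1}; δ(q2,a) = {q0, q1, q2}; δ(q3,a) = {q0, q2, q3}.
Union: {q0, q1, q2, q3}.
After a: {q0, q1, q2, q3}.
δ(q0,a) = {q0, q1}; δ(q1,a) = {q1}; δ(q2,a) = {q0, q1, q2}; δ(q3,a) = {q0, q2, q3}.
Union: {q0, q1, q2, q3}.
After a: {q0, q1, q2, q3}.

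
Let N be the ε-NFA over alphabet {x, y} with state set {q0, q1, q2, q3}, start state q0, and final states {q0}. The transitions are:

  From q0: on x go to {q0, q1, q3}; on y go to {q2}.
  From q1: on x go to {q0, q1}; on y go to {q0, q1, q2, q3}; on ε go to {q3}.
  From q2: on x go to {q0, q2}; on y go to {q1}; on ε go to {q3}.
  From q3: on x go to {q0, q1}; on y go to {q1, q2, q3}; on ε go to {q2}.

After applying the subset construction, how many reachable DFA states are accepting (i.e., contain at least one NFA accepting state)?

2

Start state of the DFA: {q0} (ε-closure of the NFA start).
{q0} --x--> {q0, q1, q2, q3}  [new]
{q0} --y--> {q2, q3}  [new]
{q0, q1, q2, q3} --x--> {q0, q1, q2, q3}  [seen]
{q0, q1, q2, q3} --y--> {q0, q1, q2, q3}  [seen]
{q2, q3} --x--> {q0, q1, q2, q3}  [seen]
{q2, q3} --y--> {q1, q2, q3}  [new]
{q1, q2, q3} --x--> {q0, q1, q2, q3}  [seen]
{q1, q2, q3} --y--> {q0, q1, q2, q3}  [seen]
Reachable DFA states: {q0}, {q0, q1, q2, q3}, {q2, q3}, {q1, q2, q3}.
Accepting DFA states (contain an NFA accepting state): {q0}, {q0, q1, q2, q3}.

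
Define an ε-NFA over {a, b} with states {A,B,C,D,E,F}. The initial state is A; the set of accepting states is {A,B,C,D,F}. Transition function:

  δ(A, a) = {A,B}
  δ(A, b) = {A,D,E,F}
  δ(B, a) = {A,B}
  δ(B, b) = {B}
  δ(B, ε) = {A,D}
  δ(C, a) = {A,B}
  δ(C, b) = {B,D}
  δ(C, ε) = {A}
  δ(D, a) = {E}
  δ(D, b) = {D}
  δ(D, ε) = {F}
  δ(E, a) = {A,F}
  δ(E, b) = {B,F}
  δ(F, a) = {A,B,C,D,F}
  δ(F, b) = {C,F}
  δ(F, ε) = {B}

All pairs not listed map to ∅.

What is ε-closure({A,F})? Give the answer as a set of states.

Begin with {A,F}.
F →ε {B}; add B.
B →ε {A,D}; add D.
ε-closure = {A,B,D,F}.

{A,B,D,F}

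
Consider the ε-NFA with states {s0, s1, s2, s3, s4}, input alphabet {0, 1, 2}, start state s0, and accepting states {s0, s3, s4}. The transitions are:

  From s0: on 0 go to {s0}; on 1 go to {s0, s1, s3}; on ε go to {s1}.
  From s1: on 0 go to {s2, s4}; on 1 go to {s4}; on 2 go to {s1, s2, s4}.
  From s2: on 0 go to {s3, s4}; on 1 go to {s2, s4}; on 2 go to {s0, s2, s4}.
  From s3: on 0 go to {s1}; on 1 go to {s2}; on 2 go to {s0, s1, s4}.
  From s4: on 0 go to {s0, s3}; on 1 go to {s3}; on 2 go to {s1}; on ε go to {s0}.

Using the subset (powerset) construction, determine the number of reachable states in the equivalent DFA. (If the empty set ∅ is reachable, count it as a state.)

Start state of the DFA: {s0, s1} (ε-closure of the NFA start).
{s0, s1} --0--> {s0, s1, s2, s4}  [new]
{s0, s1} --1--> {s0, s1, s3, s4}  [new]
{s0, s1} --2--> {s0, s1, s2, s4}  [seen]
{s0, s1, s2, s4} --0--> {s0, s1, s2, s3, s4}  [new]
{s0, s1, s2, s4} --1--> {s0, s1, s2, s3, s4}  [seen]
{s0, s1, s2, s4} --2--> {s0, s1, s2, s4}  [seen]
{s0, s1, s3, s4} --0--> {s0, s1, s2, s3, s4}  [seen]
{s0, s1, s3, s4} --1--> {s0, s1, s2, s3, s4}  [seen]
{s0, s1, s3, s4} --2--> {s0, s1, s2, s4}  [seen]
{s0, s1, s2, s3, s4} --0--> {s0, s1, s2, s3, s4}  [seen]
{s0, s1, s2, s3, s4} --1--> {s0, s1, s2, s3, s4}  [seen]
{s0, s1, s2, s3, s4} --2--> {s0, s1, s2, s4}  [seen]
Reachable DFA states: {s0, s1}, {s0, s1, s2, s4}, {s0, s1, s3, s4}, {s0, s1, s2, s3, s4}.

4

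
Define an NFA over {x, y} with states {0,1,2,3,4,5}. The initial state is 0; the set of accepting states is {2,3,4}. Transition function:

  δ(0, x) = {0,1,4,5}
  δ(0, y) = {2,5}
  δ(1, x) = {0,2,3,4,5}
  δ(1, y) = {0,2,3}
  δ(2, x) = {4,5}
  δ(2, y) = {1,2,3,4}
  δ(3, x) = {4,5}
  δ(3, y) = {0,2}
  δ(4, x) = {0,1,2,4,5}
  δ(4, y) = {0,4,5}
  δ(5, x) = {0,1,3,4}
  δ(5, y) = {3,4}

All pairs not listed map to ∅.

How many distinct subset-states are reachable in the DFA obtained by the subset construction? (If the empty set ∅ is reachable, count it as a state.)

Start state of the DFA: {0}.
{0} --x--> {0,1,4,5}  [new]
{0} --y--> {2,5}  [new]
{0,1,4,5} --x--> {0,1,2,3,4,5}  [new]
{0,1,4,5} --y--> {0,2,3,4,5}  [new]
{2,5} --x--> {0,1,3,4,5}  [new]
{2,5} --y--> {1,2,3,4}  [new]
{0,1,2,3,4,5} --x--> {0,1,2,3,4,5}  [seen]
{0,1,2,3,4,5} --y--> {0,1,2,3,4,5}  [seen]
{0,2,3,4,5} --x--> {0,1,2,3,4,5}  [seen]
{0,2,3,4,5} --y--> {0,1,2,3,4,5}  [seen]
{0,1,3,4,5} --x--> {0,1,2,3,4,5}  [seen]
{0,1,3,4,5} --y--> {0,2,3,4,5}  [seen]
{1,2,3,4} --x--> {0,1,2,3,4,5}  [seen]
{1,2,3,4} --y--> {0,1,2,3,4,5}  [seen]
Reachable DFA states: {0}, {0,1,4,5}, {2,5}, {0,1,2,3,4,5}, {0,2,3,4,5}, {0,1,3,4,5}, {1,2,3,4}.

7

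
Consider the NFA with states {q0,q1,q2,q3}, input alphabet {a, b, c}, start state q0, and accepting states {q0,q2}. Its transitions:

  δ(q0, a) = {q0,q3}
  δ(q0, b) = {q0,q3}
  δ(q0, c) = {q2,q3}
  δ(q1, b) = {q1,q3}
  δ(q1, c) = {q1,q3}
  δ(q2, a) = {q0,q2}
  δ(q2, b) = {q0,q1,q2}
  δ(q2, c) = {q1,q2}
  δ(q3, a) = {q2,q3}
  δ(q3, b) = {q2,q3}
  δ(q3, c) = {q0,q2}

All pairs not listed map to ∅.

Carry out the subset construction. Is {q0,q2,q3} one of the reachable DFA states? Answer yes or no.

yes

Start state of the DFA: {q0}.
{q0} --a--> {q0,q3}  [new]
{q0} --b--> {q0,q3}  [seen]
{q0} --c--> {q2,q3}  [new]
{q0,q3} --a--> {q0,q2,q3}  [new]
{q0,q3} --b--> {q0,q2,q3}  [seen]
{q0,q3} --c--> {q0,q2,q3}  [seen]
{q2,q3} --a--> {q0,q2,q3}  [seen]
{q2,q3} --b--> {q0,q1,q2,q3}  [new]
{q2,q3} --c--> {q0,q1,q2}  [new]
{q0,q2,q3} --a--> {q0,q2,q3}  [seen]
{q0,q2,q3} --b--> {q0,q1,q2,q3}  [seen]
{q0,q2,q3} --c--> {q0,q1,q2,q3}  [seen]
{q0,q1,q2,q3} --a--> {q0,q2,q3}  [seen]
{q0,q1,q2,q3} --b--> {q0,q1,q2,q3}  [seen]
{q0,q1,q2,q3} --c--> {q0,q1,q2,q3}  [seen]
{q0,q1,q2} --a--> {q0,q2,q3}  [seen]
{q0,q1,q2} --b--> {q0,q1,q2,q3}  [seen]
{q0,q1,q2} --c--> {q1,q2,q3}  [new]
{q1,q2,q3} --a--> {q0,q2,q3}  [seen]
{q1,q2,q3} --b--> {q0,q1,q2,q3}  [seen]
{q1,q2,q3} --c--> {q0,q1,q2,q3}  [seen]
Reachable DFA states: {q0}, {q0,q3}, {q2,q3}, {q0,q2,q3}, {q0,q1,q2,q3}, {q0,q1,q2}, {q1,q2,q3}.
{q0,q2,q3} is among them.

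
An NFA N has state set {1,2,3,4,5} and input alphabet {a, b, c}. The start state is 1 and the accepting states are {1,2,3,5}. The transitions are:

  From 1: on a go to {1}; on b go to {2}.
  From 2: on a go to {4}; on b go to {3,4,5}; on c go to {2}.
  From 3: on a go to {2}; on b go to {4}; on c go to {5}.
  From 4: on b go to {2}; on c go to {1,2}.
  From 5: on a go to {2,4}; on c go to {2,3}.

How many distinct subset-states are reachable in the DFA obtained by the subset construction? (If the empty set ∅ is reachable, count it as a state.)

12

Start state of the DFA: {1}.
{1} --a--> {1}  [seen]
{1} --b--> {2}  [new]
{1} --c--> ∅  [new]
{2} --a--> {4}  [new]
{2} --b--> {3,4,5}  [new]
{2} --c--> {2}  [seen]
∅ --a--> ∅  [seen]
∅ --b--> ∅  [seen]
∅ --c--> ∅  [seen]
{4} --a--> ∅  [seen]
{4} --b--> {2}  [seen]
{4} --c--> {1,2}  [new]
{3,4,5} --a--> {2,4}  [new]
{3,4,5} --b--> {2,4}  [seen]
{3,4,5} --c--> {1,2,3,5}  [new]
{1,2} --a--> {1,4}  [new]
{1,2} --b--> {2,3,4,5}  [new]
{1,2} --c--> {2}  [seen]
{2,4} --a--> {4}  [seen]
{2,4} --b--> {2,3,4,5}  [seen]
{2,4} --c--> {1,2}  [seen]
{1,2,3,5} --a--> {1,2,4}  [new]
{1,2,3,5} --b--> {2,3,4,5}  [seen]
{1,2,3,5} --c--> {2,3,5}  [new]
{1,4} --a--> {1}  [seen]
{1,4} --b--> {2}  [seen]
{1,4} --c--> {1,2}  [seen]
{2,3,4,5} --a--> {2,4}  [seen]
{2,3,4,5} --b--> {2,3,4,5}  [seen]
{2,3,4,5} --c--> {1,2,3,5}  [seen]
{1,2,4} --a--> {1,4}  [seen]
{1,2,4} --b--> {2,3,4,5}  [seen]
{1,2,4} --c--> {1,2}  [seen]
{2,3,5} --a--> {2,4}  [seen]
{2,3,5} --b--> {3,4,5}  [seen]
{2,3,5} --c--> {2,3,5}  [seen]
Reachable DFA states: {1}, {2}, ∅, {4}, {3,4,5}, {1,2}, {2,4}, {1,2,3,5}, {1,4}, {2,3,4,5}, {1,2,4}, {2,3,5}.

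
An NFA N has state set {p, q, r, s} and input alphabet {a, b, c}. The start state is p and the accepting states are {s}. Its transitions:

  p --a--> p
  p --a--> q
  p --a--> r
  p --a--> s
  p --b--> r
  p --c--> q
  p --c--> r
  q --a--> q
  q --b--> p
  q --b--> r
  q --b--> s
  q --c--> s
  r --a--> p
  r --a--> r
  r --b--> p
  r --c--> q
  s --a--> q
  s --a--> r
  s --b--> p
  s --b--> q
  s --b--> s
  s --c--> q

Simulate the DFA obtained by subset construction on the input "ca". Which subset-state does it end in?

{p, q, r}

Start: {p}.
δ(p,c) = {q, r}.
Union: {q, r}.
After c: {q, r}.
δ(q,a) = {q}; δ(r,a) = {p, r}.
Union: {p, q, r}.
After a: {p, q, r}.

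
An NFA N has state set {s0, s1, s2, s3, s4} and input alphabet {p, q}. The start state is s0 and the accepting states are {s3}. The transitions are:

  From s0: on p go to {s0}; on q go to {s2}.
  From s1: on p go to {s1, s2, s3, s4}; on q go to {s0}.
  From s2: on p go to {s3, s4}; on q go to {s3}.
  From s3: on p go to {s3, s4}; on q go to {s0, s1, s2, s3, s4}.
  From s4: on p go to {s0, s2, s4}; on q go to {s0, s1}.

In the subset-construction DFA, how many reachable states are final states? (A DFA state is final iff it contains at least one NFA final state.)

4

Start state of the DFA: {s0}.
{s0} --p--> {s0}  [seen]
{s0} --q--> {s2}  [new]
{s2} --p--> {s3, s4}  [new]
{s2} --q--> {s3}  [new]
{s3, s4} --p--> {s0, s2, s3, s4}  [new]
{s3, s4} --q--> {s0, s1, s2, s3, s4}  [new]
{s3} --p--> {s3, s4}  [seen]
{s3} --q--> {s0, s1, s2, s3, s4}  [seen]
{s0, s2, s3, s4} --p--> {s0, s2, s3, s4}  [seen]
{s0, s2, s3, s4} --q--> {s0, s1, s2, s3, s4}  [seen]
{s0, s1, s2, s3, s4} --p--> {s0, s1, s2, s3, s4}  [seen]
{s0, s1, s2, s3, s4} --q--> {s0, s1, s2, s3, s4}  [seen]
Reachable DFA states: {s0}, {s2}, {s3, s4}, {s3}, {s0, s2, s3, s4}, {s0, s1, s2, s3, s4}.
Accepting DFA states (contain an NFA accepting state): {s3, s4}, {s3}, {s0, s2, s3, s4}, {s0, s1, s2, s3, s4}.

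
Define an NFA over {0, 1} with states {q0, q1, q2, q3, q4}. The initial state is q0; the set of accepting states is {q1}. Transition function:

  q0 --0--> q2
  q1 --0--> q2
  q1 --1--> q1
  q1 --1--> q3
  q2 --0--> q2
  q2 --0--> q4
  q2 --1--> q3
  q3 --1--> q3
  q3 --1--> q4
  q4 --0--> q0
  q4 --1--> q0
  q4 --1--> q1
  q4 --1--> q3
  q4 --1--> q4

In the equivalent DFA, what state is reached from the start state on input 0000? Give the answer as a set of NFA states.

Start: {q0}.
δ(q0,0) = {q2}.
Union: {q2}.
After 0: {q2}.
δ(q2,0) = {q2, q4}.
Union: {q2, q4}.
After 0: {q2, q4}.
δ(q2,0) = {q2, q4}; δ(q4,0) = {q0}.
Union: {q0, q2, q4}.
After 0: {q0, q2, q4}.
δ(q0,0) = {q2}; δ(q2,0) = {q2, q4}; δ(q4,0) = {q0}.
Union: {q0, q2, q4}.
After 0: {q0, q2, q4}.

{q0, q2, q4}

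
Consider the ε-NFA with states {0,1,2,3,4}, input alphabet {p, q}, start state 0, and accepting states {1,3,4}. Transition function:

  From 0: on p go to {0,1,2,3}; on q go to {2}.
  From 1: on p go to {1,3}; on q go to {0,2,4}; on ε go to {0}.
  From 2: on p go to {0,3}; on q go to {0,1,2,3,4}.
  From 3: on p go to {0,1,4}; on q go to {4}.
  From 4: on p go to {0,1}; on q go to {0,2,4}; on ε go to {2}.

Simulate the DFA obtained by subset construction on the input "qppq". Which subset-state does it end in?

Start: {0}.
δ(0,q) = {2}.
Union: {2}.
After q: {2}.
δ(2,p) = {0,3}.
Union: {0,3}.
After p: {0,3}.
δ(0,p) = {0,1,2,3}; δ(3,p) = {0,1,4}.
Union: {0,1,2,3,4}.
After p: {0,1,2,3,4}.
δ(0,q) = {2}; δ(1,q) = {0,2,4}; δ(2,q) = {0,1,2,3,4}; δ(3,q) = {4}; δ(4,q) = {0,2,4}.
Union: {0,1,2,3,4}.
After q: {0,1,2,3,4}.

{0,1,2,3,4}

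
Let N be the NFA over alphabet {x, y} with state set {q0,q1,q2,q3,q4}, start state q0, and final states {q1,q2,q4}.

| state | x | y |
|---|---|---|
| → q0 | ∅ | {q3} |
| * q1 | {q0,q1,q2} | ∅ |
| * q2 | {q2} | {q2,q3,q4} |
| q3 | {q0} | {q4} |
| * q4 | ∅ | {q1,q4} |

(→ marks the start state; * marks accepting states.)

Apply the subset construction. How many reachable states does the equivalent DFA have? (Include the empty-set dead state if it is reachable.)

10

Start state of the DFA: {q0}.
{q0} --x--> ∅  [new]
{q0} --y--> {q3}  [new]
∅ --x--> ∅  [seen]
∅ --y--> ∅  [seen]
{q3} --x--> {q0}  [seen]
{q3} --y--> {q4}  [new]
{q4} --x--> ∅  [seen]
{q4} --y--> {q1,q4}  [new]
{q1,q4} --x--> {q0,q1,q2}  [new]
{q1,q4} --y--> {q1,q4}  [seen]
{q0,q1,q2} --x--> {q0,q1,q2}  [seen]
{q0,q1,q2} --y--> {q2,q3,q4}  [new]
{q2,q3,q4} --x--> {q0,q2}  [new]
{q2,q3,q4} --y--> {q1,q2,q3,q4}  [new]
{q0,q2} --x--> {q2}  [new]
{q0,q2} --y--> {q2,q3,q4}  [seen]
{q1,q2,q3,q4} --x--> {q0,q1,q2}  [seen]
{q1,q2,q3,q4} --y--> {q1,q2,q3,q4}  [seen]
{q2} --x--> {q2}  [seen]
{q2} --y--> {q2,q3,q4}  [seen]
Reachable DFA states: {q0}, ∅, {q3}, {q4}, {q1,q4}, {q0,q1,q2}, {q2,q3,q4}, {q0,q2}, {q1,q2,q3,q4}, {q2}.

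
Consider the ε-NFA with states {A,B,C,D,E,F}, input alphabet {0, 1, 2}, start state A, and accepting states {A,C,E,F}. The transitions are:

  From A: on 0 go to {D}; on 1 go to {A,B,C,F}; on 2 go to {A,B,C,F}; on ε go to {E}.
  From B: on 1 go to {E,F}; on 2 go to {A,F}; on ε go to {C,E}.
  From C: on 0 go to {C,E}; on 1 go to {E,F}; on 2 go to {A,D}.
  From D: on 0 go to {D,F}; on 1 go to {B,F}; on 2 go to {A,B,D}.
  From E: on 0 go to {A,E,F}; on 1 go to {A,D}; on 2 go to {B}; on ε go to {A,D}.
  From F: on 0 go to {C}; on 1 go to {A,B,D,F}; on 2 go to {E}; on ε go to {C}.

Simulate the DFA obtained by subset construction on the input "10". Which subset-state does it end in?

Start: {A,D,E}.
δ(A,1) = {A,B,C,F}; δ(D,1) = {B,F}; δ(E,1) = {A,D}.
Union: {A,B,C,D,F}.
ε-closure gives {A,B,C,D,E,F}.
After 1: {A,B,C,D,E,F}.
δ(A,0) = {D}; δ(B,0) = ∅; δ(C,0) = {C,E}; δ(D,0) = {D,F}; δ(E,0) = {A,E,F}; δ(F,0) = {C}.
Union: {A,C,D,E,F}.
After 0: {A,C,D,E,F}.

{A,C,D,E,F}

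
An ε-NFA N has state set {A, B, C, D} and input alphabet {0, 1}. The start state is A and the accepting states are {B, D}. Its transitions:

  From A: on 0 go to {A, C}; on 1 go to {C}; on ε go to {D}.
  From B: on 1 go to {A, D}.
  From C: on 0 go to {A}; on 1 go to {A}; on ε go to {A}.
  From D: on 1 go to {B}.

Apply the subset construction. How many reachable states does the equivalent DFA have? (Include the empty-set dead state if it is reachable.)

Start state of the DFA: {A, D} (ε-closure of the NFA start).
{A, D} --0--> {A, C, D}  [new]
{A, D} --1--> {A, B, C, D}  [new]
{A, C, D} --0--> {A, C, D}  [seen]
{A, C, D} --1--> {A, B, C, D}  [seen]
{A, B, C, D} --0--> {A, C, D}  [seen]
{A, B, C, D} --1--> {A, B, C, D}  [seen]
Reachable DFA states: {A, D}, {A, C, D}, {A, B, C, D}.

3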